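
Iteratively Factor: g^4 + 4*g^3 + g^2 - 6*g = (g + 3)*(g^3 + g^2 - 2*g) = (g + 2)*(g + 3)*(g^2 - g) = (g - 1)*(g + 2)*(g + 3)*(g)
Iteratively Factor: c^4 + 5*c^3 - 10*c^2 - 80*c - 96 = (c + 2)*(c^3 + 3*c^2 - 16*c - 48) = (c - 4)*(c + 2)*(c^2 + 7*c + 12) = (c - 4)*(c + 2)*(c + 3)*(c + 4)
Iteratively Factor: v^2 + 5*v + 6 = (v + 3)*(v + 2)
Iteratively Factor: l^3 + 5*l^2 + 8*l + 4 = (l + 2)*(l^2 + 3*l + 2) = (l + 1)*(l + 2)*(l + 2)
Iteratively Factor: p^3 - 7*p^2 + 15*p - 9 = (p - 3)*(p^2 - 4*p + 3) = (p - 3)^2*(p - 1)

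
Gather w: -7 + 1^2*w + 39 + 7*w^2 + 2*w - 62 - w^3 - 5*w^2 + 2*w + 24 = -w^3 + 2*w^2 + 5*w - 6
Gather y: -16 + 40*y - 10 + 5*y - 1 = 45*y - 27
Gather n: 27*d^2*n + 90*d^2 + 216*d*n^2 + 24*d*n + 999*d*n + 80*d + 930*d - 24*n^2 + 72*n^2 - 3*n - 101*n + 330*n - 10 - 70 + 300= 90*d^2 + 1010*d + n^2*(216*d + 48) + n*(27*d^2 + 1023*d + 226) + 220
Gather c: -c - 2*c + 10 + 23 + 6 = 39 - 3*c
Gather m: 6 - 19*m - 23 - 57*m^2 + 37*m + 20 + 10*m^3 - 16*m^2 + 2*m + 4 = 10*m^3 - 73*m^2 + 20*m + 7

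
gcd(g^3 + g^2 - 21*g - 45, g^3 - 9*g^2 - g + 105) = g^2 - 2*g - 15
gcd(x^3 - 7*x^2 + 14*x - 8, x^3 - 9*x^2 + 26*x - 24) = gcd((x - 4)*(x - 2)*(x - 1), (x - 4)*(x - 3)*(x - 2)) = x^2 - 6*x + 8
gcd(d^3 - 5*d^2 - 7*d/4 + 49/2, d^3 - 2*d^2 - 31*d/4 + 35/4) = d - 7/2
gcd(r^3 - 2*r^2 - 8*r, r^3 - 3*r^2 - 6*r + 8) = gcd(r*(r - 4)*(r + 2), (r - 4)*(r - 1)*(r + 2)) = r^2 - 2*r - 8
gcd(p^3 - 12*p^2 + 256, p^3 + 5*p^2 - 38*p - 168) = p + 4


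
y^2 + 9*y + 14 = (y + 2)*(y + 7)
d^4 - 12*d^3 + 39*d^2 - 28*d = d*(d - 7)*(d - 4)*(d - 1)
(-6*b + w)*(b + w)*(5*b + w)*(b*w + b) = -30*b^4*w - 30*b^4 - 31*b^3*w^2 - 31*b^3*w + b*w^4 + b*w^3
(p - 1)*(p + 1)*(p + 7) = p^3 + 7*p^2 - p - 7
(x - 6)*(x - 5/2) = x^2 - 17*x/2 + 15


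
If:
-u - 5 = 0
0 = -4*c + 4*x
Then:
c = x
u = -5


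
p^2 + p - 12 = (p - 3)*(p + 4)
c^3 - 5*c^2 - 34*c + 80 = (c - 8)*(c - 2)*(c + 5)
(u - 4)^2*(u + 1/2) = u^3 - 15*u^2/2 + 12*u + 8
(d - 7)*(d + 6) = d^2 - d - 42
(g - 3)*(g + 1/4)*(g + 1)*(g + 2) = g^4 + g^3/4 - 7*g^2 - 31*g/4 - 3/2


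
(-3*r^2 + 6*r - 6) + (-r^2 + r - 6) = -4*r^2 + 7*r - 12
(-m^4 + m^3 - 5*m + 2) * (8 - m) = m^5 - 9*m^4 + 8*m^3 + 5*m^2 - 42*m + 16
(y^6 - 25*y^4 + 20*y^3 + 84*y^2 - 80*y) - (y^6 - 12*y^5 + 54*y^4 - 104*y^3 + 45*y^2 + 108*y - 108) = 12*y^5 - 79*y^4 + 124*y^3 + 39*y^2 - 188*y + 108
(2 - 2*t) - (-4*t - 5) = 2*t + 7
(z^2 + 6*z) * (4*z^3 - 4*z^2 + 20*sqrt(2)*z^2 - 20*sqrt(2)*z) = 4*z^5 + 20*z^4 + 20*sqrt(2)*z^4 - 24*z^3 + 100*sqrt(2)*z^3 - 120*sqrt(2)*z^2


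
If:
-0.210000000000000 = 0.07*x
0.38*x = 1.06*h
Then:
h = -1.08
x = -3.00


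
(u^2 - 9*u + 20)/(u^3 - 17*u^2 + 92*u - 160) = 1/(u - 8)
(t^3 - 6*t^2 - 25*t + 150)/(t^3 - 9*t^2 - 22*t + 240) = (t - 5)/(t - 8)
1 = 1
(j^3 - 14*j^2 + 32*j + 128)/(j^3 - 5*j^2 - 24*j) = (j^2 - 6*j - 16)/(j*(j + 3))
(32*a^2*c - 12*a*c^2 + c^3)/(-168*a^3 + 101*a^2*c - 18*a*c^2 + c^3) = c*(-4*a + c)/(21*a^2 - 10*a*c + c^2)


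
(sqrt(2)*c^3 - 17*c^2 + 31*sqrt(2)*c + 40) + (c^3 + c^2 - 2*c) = c^3 + sqrt(2)*c^3 - 16*c^2 - 2*c + 31*sqrt(2)*c + 40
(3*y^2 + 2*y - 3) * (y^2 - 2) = 3*y^4 + 2*y^3 - 9*y^2 - 4*y + 6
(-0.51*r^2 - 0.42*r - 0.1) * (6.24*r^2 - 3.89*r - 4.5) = -3.1824*r^4 - 0.6369*r^3 + 3.3048*r^2 + 2.279*r + 0.45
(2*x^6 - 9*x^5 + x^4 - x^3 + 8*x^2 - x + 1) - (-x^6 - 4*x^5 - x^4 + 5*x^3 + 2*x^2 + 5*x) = 3*x^6 - 5*x^5 + 2*x^4 - 6*x^3 + 6*x^2 - 6*x + 1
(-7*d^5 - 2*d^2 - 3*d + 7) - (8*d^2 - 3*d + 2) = -7*d^5 - 10*d^2 + 5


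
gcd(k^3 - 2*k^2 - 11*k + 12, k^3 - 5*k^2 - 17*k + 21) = k^2 + 2*k - 3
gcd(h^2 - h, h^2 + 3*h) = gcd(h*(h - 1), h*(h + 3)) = h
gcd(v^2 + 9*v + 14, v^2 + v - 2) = v + 2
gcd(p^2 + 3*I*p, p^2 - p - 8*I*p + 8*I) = 1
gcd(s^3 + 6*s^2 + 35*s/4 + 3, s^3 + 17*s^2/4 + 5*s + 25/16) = s + 1/2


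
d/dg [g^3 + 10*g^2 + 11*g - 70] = 3*g^2 + 20*g + 11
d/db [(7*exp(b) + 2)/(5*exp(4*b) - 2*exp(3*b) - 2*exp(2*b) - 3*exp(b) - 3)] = (-105*exp(4*b) - 12*exp(3*b) + 26*exp(2*b) + 8*exp(b) - 15)*exp(b)/(25*exp(8*b) - 20*exp(7*b) - 16*exp(6*b) - 22*exp(5*b) - 14*exp(4*b) + 24*exp(3*b) + 21*exp(2*b) + 18*exp(b) + 9)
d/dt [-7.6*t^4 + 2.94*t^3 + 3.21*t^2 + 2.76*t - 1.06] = -30.4*t^3 + 8.82*t^2 + 6.42*t + 2.76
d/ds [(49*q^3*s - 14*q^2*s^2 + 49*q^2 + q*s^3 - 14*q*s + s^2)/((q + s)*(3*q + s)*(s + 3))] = ((q + s)*(3*q + s)*(s + 3)*(49*q^3 - 28*q^2*s + 3*q*s^2 - 14*q + 2*s) + (q + s)*(3*q + s)*(-49*q^3*s + 14*q^2*s^2 - 49*q^2 - q*s^3 + 14*q*s - s^2) + (q + s)*(s + 3)*(-49*q^3*s + 14*q^2*s^2 - 49*q^2 - q*s^3 + 14*q*s - s^2) + (3*q + s)*(s + 3)*(-49*q^3*s + 14*q^2*s^2 - 49*q^2 - q*s^3 + 14*q*s - s^2))/((q + s)^2*(3*q + s)^2*(s + 3)^2)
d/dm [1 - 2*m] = -2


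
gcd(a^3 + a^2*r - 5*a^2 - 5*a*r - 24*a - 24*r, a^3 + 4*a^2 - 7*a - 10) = 1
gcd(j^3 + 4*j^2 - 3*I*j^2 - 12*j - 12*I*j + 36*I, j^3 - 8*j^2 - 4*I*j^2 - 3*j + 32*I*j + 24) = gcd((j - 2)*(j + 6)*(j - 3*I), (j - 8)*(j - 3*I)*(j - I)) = j - 3*I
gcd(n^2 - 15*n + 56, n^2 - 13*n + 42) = n - 7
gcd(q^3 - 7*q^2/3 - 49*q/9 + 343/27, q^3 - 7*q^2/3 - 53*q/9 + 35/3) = q + 7/3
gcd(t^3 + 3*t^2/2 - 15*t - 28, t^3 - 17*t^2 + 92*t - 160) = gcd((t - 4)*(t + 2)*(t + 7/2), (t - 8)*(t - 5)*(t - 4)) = t - 4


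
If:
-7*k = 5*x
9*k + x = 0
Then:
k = 0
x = 0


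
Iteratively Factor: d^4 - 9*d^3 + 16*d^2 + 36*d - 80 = (d - 4)*(d^3 - 5*d^2 - 4*d + 20) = (d - 5)*(d - 4)*(d^2 - 4) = (d - 5)*(d - 4)*(d + 2)*(d - 2)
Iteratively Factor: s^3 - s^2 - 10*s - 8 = (s - 4)*(s^2 + 3*s + 2) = (s - 4)*(s + 2)*(s + 1)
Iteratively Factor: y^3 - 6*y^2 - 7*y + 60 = (y + 3)*(y^2 - 9*y + 20) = (y - 4)*(y + 3)*(y - 5)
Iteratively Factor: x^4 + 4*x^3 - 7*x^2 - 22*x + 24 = (x - 1)*(x^3 + 5*x^2 - 2*x - 24) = (x - 1)*(x + 3)*(x^2 + 2*x - 8) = (x - 2)*(x - 1)*(x + 3)*(x + 4)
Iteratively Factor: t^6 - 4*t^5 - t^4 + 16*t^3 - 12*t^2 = (t)*(t^5 - 4*t^4 - t^3 + 16*t^2 - 12*t) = t*(t - 1)*(t^4 - 3*t^3 - 4*t^2 + 12*t) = t*(t - 1)*(t + 2)*(t^3 - 5*t^2 + 6*t) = t^2*(t - 1)*(t + 2)*(t^2 - 5*t + 6) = t^2*(t - 2)*(t - 1)*(t + 2)*(t - 3)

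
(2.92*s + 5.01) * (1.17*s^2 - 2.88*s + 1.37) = 3.4164*s^3 - 2.5479*s^2 - 10.4284*s + 6.8637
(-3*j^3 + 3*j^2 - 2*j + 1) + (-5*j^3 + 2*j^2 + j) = -8*j^3 + 5*j^2 - j + 1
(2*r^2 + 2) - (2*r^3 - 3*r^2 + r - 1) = -2*r^3 + 5*r^2 - r + 3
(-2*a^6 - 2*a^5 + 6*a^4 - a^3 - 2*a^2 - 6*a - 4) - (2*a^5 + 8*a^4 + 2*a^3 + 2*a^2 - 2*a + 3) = -2*a^6 - 4*a^5 - 2*a^4 - 3*a^3 - 4*a^2 - 4*a - 7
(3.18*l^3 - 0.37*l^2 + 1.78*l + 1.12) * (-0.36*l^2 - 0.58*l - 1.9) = -1.1448*l^5 - 1.7112*l^4 - 6.4682*l^3 - 0.7326*l^2 - 4.0316*l - 2.128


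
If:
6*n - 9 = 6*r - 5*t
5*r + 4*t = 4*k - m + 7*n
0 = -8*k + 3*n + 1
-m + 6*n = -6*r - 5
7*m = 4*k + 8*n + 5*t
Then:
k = 2315/17422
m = 6457/8711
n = 183/8711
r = -6366/8711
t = 7821/8711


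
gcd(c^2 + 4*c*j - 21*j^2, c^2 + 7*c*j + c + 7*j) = c + 7*j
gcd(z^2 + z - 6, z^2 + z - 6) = z^2 + z - 6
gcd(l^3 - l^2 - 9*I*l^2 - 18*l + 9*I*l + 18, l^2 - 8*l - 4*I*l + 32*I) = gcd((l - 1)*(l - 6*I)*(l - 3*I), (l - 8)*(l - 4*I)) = 1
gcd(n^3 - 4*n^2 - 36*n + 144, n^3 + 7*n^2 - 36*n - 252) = n^2 - 36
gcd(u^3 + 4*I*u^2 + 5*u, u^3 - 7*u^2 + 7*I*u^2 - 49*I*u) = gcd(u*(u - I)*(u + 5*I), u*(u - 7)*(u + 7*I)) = u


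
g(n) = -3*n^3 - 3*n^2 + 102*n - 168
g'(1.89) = 58.51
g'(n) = -9*n^2 - 6*n + 102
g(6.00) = -312.00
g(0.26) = -141.74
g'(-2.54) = 59.18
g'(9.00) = -681.00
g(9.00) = -1680.00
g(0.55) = -113.31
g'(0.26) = 99.83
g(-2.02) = -361.55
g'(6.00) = -258.00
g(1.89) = -6.19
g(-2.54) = -397.27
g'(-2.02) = 77.40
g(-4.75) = -398.67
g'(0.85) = 90.40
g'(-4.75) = -72.56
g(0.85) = -85.31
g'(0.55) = 95.98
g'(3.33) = -17.78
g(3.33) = 27.62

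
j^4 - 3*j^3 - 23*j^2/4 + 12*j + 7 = (j - 7/2)*(j - 2)*(j + 1/2)*(j + 2)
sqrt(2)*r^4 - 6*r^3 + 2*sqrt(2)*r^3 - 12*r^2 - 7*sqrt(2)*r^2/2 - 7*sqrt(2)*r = r*(r + 2)*(r - 7*sqrt(2)/2)*(sqrt(2)*r + 1)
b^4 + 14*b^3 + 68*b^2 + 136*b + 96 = (b + 2)^2*(b + 4)*(b + 6)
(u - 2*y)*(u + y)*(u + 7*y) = u^3 + 6*u^2*y - 9*u*y^2 - 14*y^3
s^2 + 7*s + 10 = (s + 2)*(s + 5)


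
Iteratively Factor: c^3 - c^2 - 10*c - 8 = (c + 1)*(c^2 - 2*c - 8) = (c + 1)*(c + 2)*(c - 4)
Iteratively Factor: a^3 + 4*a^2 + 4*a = (a + 2)*(a^2 + 2*a) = (a + 2)^2*(a)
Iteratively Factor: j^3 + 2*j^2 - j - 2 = (j + 2)*(j^2 - 1) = (j - 1)*(j + 2)*(j + 1)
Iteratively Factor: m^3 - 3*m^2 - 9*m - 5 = (m + 1)*(m^2 - 4*m - 5) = (m - 5)*(m + 1)*(m + 1)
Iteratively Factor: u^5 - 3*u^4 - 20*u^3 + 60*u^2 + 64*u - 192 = (u - 2)*(u^4 - u^3 - 22*u^2 + 16*u + 96) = (u - 2)*(u + 2)*(u^3 - 3*u^2 - 16*u + 48) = (u - 4)*(u - 2)*(u + 2)*(u^2 + u - 12) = (u - 4)*(u - 2)*(u + 2)*(u + 4)*(u - 3)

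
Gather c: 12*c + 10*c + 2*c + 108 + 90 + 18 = 24*c + 216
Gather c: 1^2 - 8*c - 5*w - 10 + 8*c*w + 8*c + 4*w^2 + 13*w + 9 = 8*c*w + 4*w^2 + 8*w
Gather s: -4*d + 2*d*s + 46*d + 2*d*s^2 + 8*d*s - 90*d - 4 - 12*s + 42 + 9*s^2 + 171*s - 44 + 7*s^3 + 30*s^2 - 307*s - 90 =-48*d + 7*s^3 + s^2*(2*d + 39) + s*(10*d - 148) - 96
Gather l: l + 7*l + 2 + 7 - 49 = 8*l - 40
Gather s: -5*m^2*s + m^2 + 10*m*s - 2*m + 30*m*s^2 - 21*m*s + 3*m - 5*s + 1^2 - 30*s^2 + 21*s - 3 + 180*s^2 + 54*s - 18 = m^2 + m + s^2*(30*m + 150) + s*(-5*m^2 - 11*m + 70) - 20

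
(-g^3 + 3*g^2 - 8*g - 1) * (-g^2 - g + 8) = g^5 - 2*g^4 - 3*g^3 + 33*g^2 - 63*g - 8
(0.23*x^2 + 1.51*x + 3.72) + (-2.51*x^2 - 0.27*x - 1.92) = -2.28*x^2 + 1.24*x + 1.8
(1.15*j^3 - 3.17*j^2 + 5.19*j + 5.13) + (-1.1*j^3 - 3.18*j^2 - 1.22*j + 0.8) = 0.0499999999999998*j^3 - 6.35*j^2 + 3.97*j + 5.93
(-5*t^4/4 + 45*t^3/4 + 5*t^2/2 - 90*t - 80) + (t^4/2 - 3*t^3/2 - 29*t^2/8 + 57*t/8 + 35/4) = -3*t^4/4 + 39*t^3/4 - 9*t^2/8 - 663*t/8 - 285/4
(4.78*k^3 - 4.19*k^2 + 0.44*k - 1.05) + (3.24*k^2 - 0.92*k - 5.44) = 4.78*k^3 - 0.95*k^2 - 0.48*k - 6.49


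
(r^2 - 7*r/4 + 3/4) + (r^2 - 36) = 2*r^2 - 7*r/4 - 141/4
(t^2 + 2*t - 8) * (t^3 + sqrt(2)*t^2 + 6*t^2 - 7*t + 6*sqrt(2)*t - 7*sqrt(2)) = t^5 + sqrt(2)*t^4 + 8*t^4 - 3*t^3 + 8*sqrt(2)*t^3 - 62*t^2 - 3*sqrt(2)*t^2 - 62*sqrt(2)*t + 56*t + 56*sqrt(2)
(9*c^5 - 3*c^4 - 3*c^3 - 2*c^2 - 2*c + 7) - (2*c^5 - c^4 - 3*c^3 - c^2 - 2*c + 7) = 7*c^5 - 2*c^4 - c^2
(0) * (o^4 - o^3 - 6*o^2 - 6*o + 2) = 0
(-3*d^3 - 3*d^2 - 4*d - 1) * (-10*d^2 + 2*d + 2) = 30*d^5 + 24*d^4 + 28*d^3 - 4*d^2 - 10*d - 2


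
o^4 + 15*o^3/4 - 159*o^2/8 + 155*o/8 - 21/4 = (o - 2)*(o - 3/4)*(o - 1/2)*(o + 7)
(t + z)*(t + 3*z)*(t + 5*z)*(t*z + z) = t^4*z + 9*t^3*z^2 + t^3*z + 23*t^2*z^3 + 9*t^2*z^2 + 15*t*z^4 + 23*t*z^3 + 15*z^4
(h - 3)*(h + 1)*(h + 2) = h^3 - 7*h - 6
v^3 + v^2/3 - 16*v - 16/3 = (v - 4)*(v + 1/3)*(v + 4)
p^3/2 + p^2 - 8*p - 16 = (p/2 + 1)*(p - 4)*(p + 4)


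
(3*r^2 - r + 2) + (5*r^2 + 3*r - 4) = 8*r^2 + 2*r - 2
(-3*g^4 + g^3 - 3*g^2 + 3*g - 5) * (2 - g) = 3*g^5 - 7*g^4 + 5*g^3 - 9*g^2 + 11*g - 10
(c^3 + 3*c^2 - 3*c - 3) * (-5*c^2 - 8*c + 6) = -5*c^5 - 23*c^4 - 3*c^3 + 57*c^2 + 6*c - 18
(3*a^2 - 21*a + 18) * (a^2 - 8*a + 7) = 3*a^4 - 45*a^3 + 207*a^2 - 291*a + 126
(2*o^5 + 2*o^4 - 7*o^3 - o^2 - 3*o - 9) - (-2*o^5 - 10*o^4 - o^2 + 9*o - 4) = 4*o^5 + 12*o^4 - 7*o^3 - 12*o - 5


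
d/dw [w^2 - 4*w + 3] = 2*w - 4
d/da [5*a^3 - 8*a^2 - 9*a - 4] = 15*a^2 - 16*a - 9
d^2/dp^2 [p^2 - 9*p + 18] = 2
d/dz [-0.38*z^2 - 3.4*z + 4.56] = -0.76*z - 3.4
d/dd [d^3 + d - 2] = 3*d^2 + 1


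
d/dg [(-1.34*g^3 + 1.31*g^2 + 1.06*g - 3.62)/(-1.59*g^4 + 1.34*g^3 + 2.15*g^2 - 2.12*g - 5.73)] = (-2.1306*g^6 + 4.1658*g^5 + 0.4198*g^4 - 20.1824*g^3 + 32.5308*g^2 + 0.553399999999996*g - 13.7482)/(2.5281*g^8 - 4.2612*g^7 - 5.0414*g^6 + 12.5036*g^5 + 17.1623*g^4 - 24.4724*g^3 - 20.1446*g^2 + 24.2952*g + 32.8329)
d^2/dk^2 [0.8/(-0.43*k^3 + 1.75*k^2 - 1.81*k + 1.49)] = ((2.064*k - 2.8)*(0.43*k^3 - 1.75*k^2 + 1.81*k - 1.49) - 0.8*(1.29*k^2 - 3.5*k + 1.81)*(2.58*k^2 - 7.0*k + 3.62))/(0.43*k^3 - 1.75*k^2 + 1.81*k - 1.49)^3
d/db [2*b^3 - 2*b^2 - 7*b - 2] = 6*b^2 - 4*b - 7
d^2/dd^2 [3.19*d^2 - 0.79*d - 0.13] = 6.38000000000000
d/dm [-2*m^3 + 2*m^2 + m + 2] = -6*m^2 + 4*m + 1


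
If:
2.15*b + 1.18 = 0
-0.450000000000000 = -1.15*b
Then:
No Solution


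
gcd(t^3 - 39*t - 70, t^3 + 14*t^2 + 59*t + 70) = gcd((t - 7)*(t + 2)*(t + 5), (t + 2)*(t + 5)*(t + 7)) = t^2 + 7*t + 10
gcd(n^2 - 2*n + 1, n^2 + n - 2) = n - 1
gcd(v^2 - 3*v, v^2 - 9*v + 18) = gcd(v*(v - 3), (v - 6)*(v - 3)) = v - 3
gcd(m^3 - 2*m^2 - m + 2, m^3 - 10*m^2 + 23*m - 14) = m^2 - 3*m + 2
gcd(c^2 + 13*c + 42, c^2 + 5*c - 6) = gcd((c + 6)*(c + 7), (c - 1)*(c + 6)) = c + 6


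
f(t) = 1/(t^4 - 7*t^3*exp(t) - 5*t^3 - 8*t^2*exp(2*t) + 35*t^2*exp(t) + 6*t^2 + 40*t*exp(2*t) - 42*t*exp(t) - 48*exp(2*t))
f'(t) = (7*t^3*exp(t) - 4*t^3 + 16*t^2*exp(2*t) - 14*t^2*exp(t) + 15*t^2 - 64*t*exp(2*t) - 28*t*exp(t) - 12*t + 56*exp(2*t) + 42*exp(t))/(t^4 - 7*t^3*exp(t) - 5*t^3 - 8*t^2*exp(2*t) + 35*t^2*exp(t) + 6*t^2 + 40*t*exp(2*t) - 42*t*exp(t) - 48*exp(2*t))^2 = (7*t^3*exp(t) - 4*t^3 + 16*t^2*exp(2*t) - 14*t^2*exp(t) + 15*t^2 - 64*t*exp(2*t) - 28*t*exp(t) - 12*t + 56*exp(2*t) + 42*exp(t))/(-t^4 + 7*t^3*exp(t) + 5*t^3 + 8*t^2*exp(2*t) - 35*t^2*exp(t) - 6*t^2 - 40*t*exp(2*t) + 42*t*exp(t) + 48*exp(2*t))^2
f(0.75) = -0.01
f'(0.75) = 0.01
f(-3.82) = 0.00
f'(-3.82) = 0.00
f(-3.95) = 0.00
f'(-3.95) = 0.00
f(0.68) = -0.01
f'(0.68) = 0.01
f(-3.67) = 0.00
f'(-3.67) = 0.00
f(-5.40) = 0.00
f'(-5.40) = 0.00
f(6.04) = -0.00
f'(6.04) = 0.00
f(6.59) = -0.00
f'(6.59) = 0.00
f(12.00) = 0.00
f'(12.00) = 0.00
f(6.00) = 0.00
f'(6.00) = 0.00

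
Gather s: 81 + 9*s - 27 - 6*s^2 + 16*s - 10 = -6*s^2 + 25*s + 44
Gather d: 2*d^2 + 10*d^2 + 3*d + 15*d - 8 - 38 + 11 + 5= 12*d^2 + 18*d - 30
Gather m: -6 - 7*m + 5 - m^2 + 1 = -m^2 - 7*m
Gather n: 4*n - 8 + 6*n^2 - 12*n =6*n^2 - 8*n - 8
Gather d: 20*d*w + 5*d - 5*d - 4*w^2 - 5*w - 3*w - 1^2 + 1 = 20*d*w - 4*w^2 - 8*w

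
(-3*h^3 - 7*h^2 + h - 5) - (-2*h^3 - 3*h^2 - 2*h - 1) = -h^3 - 4*h^2 + 3*h - 4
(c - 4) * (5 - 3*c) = -3*c^2 + 17*c - 20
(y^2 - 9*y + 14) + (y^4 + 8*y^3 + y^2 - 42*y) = y^4 + 8*y^3 + 2*y^2 - 51*y + 14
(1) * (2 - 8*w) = 2 - 8*w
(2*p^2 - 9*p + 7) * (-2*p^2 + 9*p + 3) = -4*p^4 + 36*p^3 - 89*p^2 + 36*p + 21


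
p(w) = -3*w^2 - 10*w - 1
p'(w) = -6*w - 10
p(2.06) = -34.33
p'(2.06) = -22.36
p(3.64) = -77.15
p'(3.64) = -31.84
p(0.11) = -2.14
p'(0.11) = -10.66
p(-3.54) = -3.19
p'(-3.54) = 11.24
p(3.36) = -68.47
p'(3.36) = -30.16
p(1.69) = -26.47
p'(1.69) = -20.14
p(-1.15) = 6.53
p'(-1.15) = -3.10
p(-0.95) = 5.79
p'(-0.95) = -4.30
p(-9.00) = -154.00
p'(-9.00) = 44.00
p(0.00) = -1.00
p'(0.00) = -10.00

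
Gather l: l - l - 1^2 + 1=0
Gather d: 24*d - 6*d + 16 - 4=18*d + 12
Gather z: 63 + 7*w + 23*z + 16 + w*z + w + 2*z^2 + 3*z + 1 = 8*w + 2*z^2 + z*(w + 26) + 80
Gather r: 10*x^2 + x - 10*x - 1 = 10*x^2 - 9*x - 1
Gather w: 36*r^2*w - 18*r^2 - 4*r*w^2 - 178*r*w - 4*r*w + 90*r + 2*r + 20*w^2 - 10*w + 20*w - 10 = -18*r^2 + 92*r + w^2*(20 - 4*r) + w*(36*r^2 - 182*r + 10) - 10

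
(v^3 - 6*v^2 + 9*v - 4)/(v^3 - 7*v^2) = (v^3 - 6*v^2 + 9*v - 4)/(v^2*(v - 7))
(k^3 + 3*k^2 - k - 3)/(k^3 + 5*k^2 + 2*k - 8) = (k^2 + 4*k + 3)/(k^2 + 6*k + 8)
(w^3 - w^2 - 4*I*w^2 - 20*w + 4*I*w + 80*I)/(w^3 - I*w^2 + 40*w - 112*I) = (w^2 - w - 20)/(w^2 + 3*I*w + 28)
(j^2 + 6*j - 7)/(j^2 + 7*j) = (j - 1)/j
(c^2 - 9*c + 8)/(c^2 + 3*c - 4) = (c - 8)/(c + 4)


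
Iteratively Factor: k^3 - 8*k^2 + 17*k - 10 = (k - 1)*(k^2 - 7*k + 10) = (k - 2)*(k - 1)*(k - 5)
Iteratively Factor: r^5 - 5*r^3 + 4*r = (r - 2)*(r^4 + 2*r^3 - r^2 - 2*r) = (r - 2)*(r + 2)*(r^3 - r) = (r - 2)*(r + 1)*(r + 2)*(r^2 - r) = r*(r - 2)*(r + 1)*(r + 2)*(r - 1)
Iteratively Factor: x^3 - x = (x + 1)*(x^2 - x) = (x - 1)*(x + 1)*(x)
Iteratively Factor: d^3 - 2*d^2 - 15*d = (d + 3)*(d^2 - 5*d) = d*(d + 3)*(d - 5)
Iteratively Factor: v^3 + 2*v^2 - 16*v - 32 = (v + 2)*(v^2 - 16) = (v + 2)*(v + 4)*(v - 4)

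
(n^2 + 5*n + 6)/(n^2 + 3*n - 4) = (n^2 + 5*n + 6)/(n^2 + 3*n - 4)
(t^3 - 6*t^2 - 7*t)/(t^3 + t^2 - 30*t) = (t^2 - 6*t - 7)/(t^2 + t - 30)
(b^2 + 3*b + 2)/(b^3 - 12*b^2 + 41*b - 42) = (b^2 + 3*b + 2)/(b^3 - 12*b^2 + 41*b - 42)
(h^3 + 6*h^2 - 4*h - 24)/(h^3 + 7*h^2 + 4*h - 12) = (h - 2)/(h - 1)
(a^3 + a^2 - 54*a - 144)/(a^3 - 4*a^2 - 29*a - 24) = (a + 6)/(a + 1)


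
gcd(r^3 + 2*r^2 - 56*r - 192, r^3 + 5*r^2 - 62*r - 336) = r^2 - 2*r - 48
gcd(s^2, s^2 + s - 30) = 1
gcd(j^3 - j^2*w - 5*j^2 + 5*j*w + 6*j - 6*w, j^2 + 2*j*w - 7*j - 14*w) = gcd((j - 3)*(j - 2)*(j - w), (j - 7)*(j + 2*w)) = 1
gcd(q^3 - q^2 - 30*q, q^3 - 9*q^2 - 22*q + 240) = q^2 - q - 30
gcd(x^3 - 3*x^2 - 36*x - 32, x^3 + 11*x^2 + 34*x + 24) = x^2 + 5*x + 4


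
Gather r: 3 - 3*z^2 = 3 - 3*z^2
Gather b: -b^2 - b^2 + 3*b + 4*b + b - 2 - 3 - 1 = -2*b^2 + 8*b - 6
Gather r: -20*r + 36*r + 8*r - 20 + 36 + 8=24*r + 24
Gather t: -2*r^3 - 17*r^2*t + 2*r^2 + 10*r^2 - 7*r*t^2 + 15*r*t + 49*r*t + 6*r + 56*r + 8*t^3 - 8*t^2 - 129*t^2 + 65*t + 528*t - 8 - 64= -2*r^3 + 12*r^2 + 62*r + 8*t^3 + t^2*(-7*r - 137) + t*(-17*r^2 + 64*r + 593) - 72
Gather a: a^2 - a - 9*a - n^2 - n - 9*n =a^2 - 10*a - n^2 - 10*n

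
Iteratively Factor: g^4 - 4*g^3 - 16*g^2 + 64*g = (g + 4)*(g^3 - 8*g^2 + 16*g) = (g - 4)*(g + 4)*(g^2 - 4*g) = (g - 4)^2*(g + 4)*(g)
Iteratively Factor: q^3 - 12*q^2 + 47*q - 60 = (q - 3)*(q^2 - 9*q + 20) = (q - 4)*(q - 3)*(q - 5)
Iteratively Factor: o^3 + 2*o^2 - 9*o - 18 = (o - 3)*(o^2 + 5*o + 6) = (o - 3)*(o + 2)*(o + 3)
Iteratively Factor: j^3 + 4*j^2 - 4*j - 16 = (j + 2)*(j^2 + 2*j - 8) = (j - 2)*(j + 2)*(j + 4)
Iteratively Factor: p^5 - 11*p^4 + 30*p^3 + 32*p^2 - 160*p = (p)*(p^4 - 11*p^3 + 30*p^2 + 32*p - 160) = p*(p - 5)*(p^3 - 6*p^2 + 32) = p*(p - 5)*(p - 4)*(p^2 - 2*p - 8) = p*(p - 5)*(p - 4)*(p + 2)*(p - 4)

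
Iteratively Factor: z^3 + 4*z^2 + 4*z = (z)*(z^2 + 4*z + 4) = z*(z + 2)*(z + 2)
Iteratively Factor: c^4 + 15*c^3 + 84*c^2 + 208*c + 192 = (c + 3)*(c^3 + 12*c^2 + 48*c + 64) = (c + 3)*(c + 4)*(c^2 + 8*c + 16) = (c + 3)*(c + 4)^2*(c + 4)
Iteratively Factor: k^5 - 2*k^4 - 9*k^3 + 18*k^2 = (k)*(k^4 - 2*k^3 - 9*k^2 + 18*k) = k*(k + 3)*(k^3 - 5*k^2 + 6*k) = k^2*(k + 3)*(k^2 - 5*k + 6) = k^2*(k - 3)*(k + 3)*(k - 2)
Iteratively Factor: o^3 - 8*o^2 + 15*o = (o - 3)*(o^2 - 5*o) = o*(o - 3)*(o - 5)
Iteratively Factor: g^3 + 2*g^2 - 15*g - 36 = (g + 3)*(g^2 - g - 12) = (g - 4)*(g + 3)*(g + 3)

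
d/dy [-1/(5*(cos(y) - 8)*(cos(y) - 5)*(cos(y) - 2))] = 3*(sin(y)^2 + 10*cos(y) - 23)*sin(y)/(5*(cos(y) - 8)^2*(cos(y) - 5)^2*(cos(y) - 2)^2)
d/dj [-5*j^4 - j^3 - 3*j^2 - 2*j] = -20*j^3 - 3*j^2 - 6*j - 2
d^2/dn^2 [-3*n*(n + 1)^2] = -18*n - 12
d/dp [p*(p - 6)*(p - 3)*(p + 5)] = 4*p^3 - 12*p^2 - 54*p + 90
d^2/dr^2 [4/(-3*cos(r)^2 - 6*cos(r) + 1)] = 6*(24*sin(r)^4 - 44*sin(r)^2 - 41*cos(r) + 9*cos(3*r) - 32)/(-3*sin(r)^2 + 6*cos(r) + 2)^3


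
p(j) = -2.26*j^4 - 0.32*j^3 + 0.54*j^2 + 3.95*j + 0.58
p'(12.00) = -15742.45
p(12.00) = -47290.58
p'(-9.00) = 6506.63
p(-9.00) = -14585.81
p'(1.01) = -5.25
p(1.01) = 2.44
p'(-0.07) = 3.87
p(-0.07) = 0.31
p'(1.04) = -6.13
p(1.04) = 2.27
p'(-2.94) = 222.20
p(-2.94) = -167.08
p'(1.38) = -20.15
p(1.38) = -1.98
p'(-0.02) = 3.93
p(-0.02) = 0.50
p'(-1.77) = 49.16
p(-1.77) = -25.13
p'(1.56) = -31.02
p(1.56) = -6.54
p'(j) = -9.04*j^3 - 0.96*j^2 + 1.08*j + 3.95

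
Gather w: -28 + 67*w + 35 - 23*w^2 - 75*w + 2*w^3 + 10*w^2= 2*w^3 - 13*w^2 - 8*w + 7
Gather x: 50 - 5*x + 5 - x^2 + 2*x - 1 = -x^2 - 3*x + 54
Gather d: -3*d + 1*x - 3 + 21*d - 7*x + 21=18*d - 6*x + 18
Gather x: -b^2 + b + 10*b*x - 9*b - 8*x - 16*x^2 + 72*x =-b^2 - 8*b - 16*x^2 + x*(10*b + 64)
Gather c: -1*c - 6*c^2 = -6*c^2 - c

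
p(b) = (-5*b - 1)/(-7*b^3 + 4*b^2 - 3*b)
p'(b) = (-5*b - 1)*(21*b^2 - 8*b + 3)/(-7*b^3 + 4*b^2 - 3*b)^2 - 5/(-7*b^3 + 4*b^2 - 3*b) = (-70*b^3 - b^2 + 8*b - 3)/(b^2*(49*b^4 - 56*b^3 + 58*b^2 - 24*b + 9))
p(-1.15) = 0.25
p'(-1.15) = 0.25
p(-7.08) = 0.01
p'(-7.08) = 0.00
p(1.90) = 0.27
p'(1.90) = -0.31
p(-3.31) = 0.05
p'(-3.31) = 0.03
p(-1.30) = 0.21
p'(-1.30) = 0.20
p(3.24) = 0.08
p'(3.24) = -0.06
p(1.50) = 0.44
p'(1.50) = -0.63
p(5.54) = 0.03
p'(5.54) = -0.01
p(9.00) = 0.01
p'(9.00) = 0.00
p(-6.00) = 0.02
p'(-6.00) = 0.01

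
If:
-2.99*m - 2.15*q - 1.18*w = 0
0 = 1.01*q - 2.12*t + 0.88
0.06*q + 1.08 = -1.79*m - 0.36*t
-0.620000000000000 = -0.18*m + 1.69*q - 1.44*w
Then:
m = -0.75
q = 0.46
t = 0.63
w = 1.06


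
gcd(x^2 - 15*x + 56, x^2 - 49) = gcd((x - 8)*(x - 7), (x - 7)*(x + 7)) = x - 7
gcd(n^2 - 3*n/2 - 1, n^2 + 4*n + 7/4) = n + 1/2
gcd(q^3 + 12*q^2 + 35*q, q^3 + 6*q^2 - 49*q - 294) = q + 7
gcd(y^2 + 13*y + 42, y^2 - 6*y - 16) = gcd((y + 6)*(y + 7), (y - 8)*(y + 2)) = 1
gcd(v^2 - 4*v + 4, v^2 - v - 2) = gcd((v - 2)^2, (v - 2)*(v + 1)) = v - 2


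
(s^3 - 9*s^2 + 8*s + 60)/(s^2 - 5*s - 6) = (s^2 - 3*s - 10)/(s + 1)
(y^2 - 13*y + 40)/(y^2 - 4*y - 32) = (y - 5)/(y + 4)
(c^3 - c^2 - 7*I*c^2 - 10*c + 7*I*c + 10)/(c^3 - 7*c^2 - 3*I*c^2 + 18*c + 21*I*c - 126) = (c^3 - c^2*(1 + 7*I) + c*(-10 + 7*I) + 10)/(c^3 - c^2*(7 + 3*I) + 3*c*(6 + 7*I) - 126)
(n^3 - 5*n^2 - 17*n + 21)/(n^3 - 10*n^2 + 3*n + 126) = (n - 1)/(n - 6)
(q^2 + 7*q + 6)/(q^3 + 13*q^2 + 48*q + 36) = 1/(q + 6)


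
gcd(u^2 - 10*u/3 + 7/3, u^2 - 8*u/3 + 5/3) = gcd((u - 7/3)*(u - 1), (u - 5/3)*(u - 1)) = u - 1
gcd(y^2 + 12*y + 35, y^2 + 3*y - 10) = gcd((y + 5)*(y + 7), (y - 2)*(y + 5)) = y + 5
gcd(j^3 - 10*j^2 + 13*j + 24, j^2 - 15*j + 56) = j - 8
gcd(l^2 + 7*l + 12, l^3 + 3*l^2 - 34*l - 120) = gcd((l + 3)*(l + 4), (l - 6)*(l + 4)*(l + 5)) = l + 4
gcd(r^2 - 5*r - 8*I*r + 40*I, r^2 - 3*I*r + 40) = r - 8*I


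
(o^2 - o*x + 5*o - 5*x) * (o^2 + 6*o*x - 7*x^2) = o^4 + 5*o^3*x + 5*o^3 - 13*o^2*x^2 + 25*o^2*x + 7*o*x^3 - 65*o*x^2 + 35*x^3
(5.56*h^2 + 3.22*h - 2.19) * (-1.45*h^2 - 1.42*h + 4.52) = -8.062*h^4 - 12.5642*h^3 + 23.7343*h^2 + 17.6642*h - 9.8988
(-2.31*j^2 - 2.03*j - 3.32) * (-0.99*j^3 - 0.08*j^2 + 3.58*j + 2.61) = 2.2869*j^5 + 2.1945*j^4 - 4.8206*j^3 - 13.0309*j^2 - 17.1839*j - 8.6652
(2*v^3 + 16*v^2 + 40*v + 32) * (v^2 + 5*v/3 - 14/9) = 2*v^5 + 58*v^4/3 + 572*v^3/9 + 664*v^2/9 - 80*v/9 - 448/9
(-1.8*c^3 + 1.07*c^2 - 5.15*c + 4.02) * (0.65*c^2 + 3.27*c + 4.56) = -1.17*c^5 - 5.1905*c^4 - 8.0566*c^3 - 9.3483*c^2 - 10.3386*c + 18.3312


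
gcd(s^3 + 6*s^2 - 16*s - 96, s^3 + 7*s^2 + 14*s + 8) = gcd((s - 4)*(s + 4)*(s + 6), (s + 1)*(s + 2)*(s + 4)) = s + 4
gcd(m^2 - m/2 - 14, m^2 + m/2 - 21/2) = m + 7/2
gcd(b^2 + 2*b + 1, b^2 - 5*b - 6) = b + 1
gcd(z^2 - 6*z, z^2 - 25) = 1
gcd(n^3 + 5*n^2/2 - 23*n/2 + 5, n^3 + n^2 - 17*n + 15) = n + 5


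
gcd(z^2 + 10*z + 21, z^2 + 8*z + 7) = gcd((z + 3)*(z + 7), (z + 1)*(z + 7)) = z + 7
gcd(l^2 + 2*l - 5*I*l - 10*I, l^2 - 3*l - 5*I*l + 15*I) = l - 5*I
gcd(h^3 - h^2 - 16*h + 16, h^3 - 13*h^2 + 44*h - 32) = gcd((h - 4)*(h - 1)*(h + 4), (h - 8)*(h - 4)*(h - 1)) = h^2 - 5*h + 4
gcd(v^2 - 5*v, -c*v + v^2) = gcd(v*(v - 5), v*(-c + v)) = v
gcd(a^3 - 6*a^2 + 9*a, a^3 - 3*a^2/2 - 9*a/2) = a^2 - 3*a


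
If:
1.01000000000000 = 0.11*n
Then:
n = 9.18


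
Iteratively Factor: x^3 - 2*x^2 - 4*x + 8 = (x + 2)*(x^2 - 4*x + 4) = (x - 2)*(x + 2)*(x - 2)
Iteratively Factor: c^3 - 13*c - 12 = (c + 3)*(c^2 - 3*c - 4) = (c + 1)*(c + 3)*(c - 4)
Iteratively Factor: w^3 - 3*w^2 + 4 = (w - 2)*(w^2 - w - 2) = (w - 2)*(w + 1)*(w - 2)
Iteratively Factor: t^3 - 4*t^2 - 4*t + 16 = (t - 2)*(t^2 - 2*t - 8) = (t - 4)*(t - 2)*(t + 2)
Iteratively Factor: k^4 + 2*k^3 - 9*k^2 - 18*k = (k + 3)*(k^3 - k^2 - 6*k) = (k + 2)*(k + 3)*(k^2 - 3*k) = (k - 3)*(k + 2)*(k + 3)*(k)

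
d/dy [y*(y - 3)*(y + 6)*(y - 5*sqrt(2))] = 4*y^3 - 15*sqrt(2)*y^2 + 9*y^2 - 30*sqrt(2)*y - 36*y + 90*sqrt(2)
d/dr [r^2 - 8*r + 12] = 2*r - 8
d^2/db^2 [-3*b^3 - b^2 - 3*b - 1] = -18*b - 2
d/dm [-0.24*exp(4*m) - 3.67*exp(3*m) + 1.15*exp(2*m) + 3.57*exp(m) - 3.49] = (-0.96*exp(3*m) - 11.01*exp(2*m) + 2.3*exp(m) + 3.57)*exp(m)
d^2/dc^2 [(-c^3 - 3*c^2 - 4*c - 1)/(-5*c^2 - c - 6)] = 2*(56*c^3 - 177*c^2 - 237*c + 55)/(125*c^6 + 75*c^5 + 465*c^4 + 181*c^3 + 558*c^2 + 108*c + 216)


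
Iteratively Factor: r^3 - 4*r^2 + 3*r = (r)*(r^2 - 4*r + 3) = r*(r - 1)*(r - 3)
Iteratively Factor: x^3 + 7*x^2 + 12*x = (x + 3)*(x^2 + 4*x) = x*(x + 3)*(x + 4)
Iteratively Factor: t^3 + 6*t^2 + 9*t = (t + 3)*(t^2 + 3*t) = t*(t + 3)*(t + 3)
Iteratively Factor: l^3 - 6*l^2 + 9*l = (l - 3)*(l^2 - 3*l) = l*(l - 3)*(l - 3)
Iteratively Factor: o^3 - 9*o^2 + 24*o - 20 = (o - 2)*(o^2 - 7*o + 10) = (o - 2)^2*(o - 5)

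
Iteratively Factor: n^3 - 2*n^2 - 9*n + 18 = (n - 3)*(n^2 + n - 6) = (n - 3)*(n + 3)*(n - 2)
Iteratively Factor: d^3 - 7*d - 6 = (d - 3)*(d^2 + 3*d + 2) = (d - 3)*(d + 1)*(d + 2)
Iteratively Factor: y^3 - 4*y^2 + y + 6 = (y + 1)*(y^2 - 5*y + 6) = (y - 3)*(y + 1)*(y - 2)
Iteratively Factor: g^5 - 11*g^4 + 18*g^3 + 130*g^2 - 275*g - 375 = (g + 1)*(g^4 - 12*g^3 + 30*g^2 + 100*g - 375) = (g + 1)*(g + 3)*(g^3 - 15*g^2 + 75*g - 125) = (g - 5)*(g + 1)*(g + 3)*(g^2 - 10*g + 25) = (g - 5)^2*(g + 1)*(g + 3)*(g - 5)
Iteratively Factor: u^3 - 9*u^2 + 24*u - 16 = (u - 4)*(u^2 - 5*u + 4) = (u - 4)*(u - 1)*(u - 4)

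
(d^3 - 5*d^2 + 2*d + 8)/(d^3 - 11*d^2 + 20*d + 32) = (d - 2)/(d - 8)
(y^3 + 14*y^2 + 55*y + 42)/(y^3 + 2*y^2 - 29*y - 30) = (y + 7)/(y - 5)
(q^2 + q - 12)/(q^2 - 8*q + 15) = (q + 4)/(q - 5)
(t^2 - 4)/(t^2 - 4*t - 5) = (4 - t^2)/(-t^2 + 4*t + 5)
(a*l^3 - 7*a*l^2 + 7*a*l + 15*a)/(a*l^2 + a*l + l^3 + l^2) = a*(l^2 - 8*l + 15)/(l*(a + l))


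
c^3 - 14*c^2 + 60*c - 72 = (c - 6)^2*(c - 2)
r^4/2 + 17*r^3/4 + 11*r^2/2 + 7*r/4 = r*(r/2 + 1/2)*(r + 1/2)*(r + 7)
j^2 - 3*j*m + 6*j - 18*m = (j + 6)*(j - 3*m)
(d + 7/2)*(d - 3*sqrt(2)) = d^2 - 3*sqrt(2)*d + 7*d/2 - 21*sqrt(2)/2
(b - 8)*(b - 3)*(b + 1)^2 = b^4 - 9*b^3 + 3*b^2 + 37*b + 24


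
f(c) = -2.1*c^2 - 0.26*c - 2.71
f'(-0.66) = 2.51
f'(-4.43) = 18.35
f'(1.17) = -5.17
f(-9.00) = -170.47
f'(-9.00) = 37.54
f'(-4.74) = 19.65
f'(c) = -4.2*c - 0.26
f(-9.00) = -170.47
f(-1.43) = -6.63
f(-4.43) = -42.77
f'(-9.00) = 37.54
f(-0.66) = -3.45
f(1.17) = -5.89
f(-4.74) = -48.66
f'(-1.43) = 5.75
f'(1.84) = -7.99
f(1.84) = -10.30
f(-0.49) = -3.09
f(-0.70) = -3.56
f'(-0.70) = 2.68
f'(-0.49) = 1.80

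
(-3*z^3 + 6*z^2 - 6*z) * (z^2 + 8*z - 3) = -3*z^5 - 18*z^4 + 51*z^3 - 66*z^2 + 18*z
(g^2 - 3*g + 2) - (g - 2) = g^2 - 4*g + 4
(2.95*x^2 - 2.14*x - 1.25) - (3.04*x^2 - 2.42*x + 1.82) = -0.0899999999999999*x^2 + 0.28*x - 3.07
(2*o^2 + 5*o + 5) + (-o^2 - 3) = o^2 + 5*o + 2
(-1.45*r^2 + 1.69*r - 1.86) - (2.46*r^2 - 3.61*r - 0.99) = -3.91*r^2 + 5.3*r - 0.87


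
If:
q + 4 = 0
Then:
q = -4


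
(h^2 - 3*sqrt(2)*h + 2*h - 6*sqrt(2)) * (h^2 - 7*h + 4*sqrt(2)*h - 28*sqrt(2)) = h^4 - 5*h^3 + sqrt(2)*h^3 - 38*h^2 - 5*sqrt(2)*h^2 - 14*sqrt(2)*h + 120*h + 336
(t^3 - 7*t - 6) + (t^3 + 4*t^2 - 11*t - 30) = 2*t^3 + 4*t^2 - 18*t - 36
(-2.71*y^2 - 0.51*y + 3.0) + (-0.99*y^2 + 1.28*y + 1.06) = -3.7*y^2 + 0.77*y + 4.06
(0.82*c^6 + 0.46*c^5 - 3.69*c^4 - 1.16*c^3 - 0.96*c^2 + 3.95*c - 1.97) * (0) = 0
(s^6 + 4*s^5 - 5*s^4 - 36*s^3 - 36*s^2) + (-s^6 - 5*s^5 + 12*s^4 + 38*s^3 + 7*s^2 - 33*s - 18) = -s^5 + 7*s^4 + 2*s^3 - 29*s^2 - 33*s - 18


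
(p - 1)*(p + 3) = p^2 + 2*p - 3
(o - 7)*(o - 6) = o^2 - 13*o + 42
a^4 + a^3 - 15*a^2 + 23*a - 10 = (a - 2)*(a - 1)^2*(a + 5)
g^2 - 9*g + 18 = (g - 6)*(g - 3)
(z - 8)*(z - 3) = z^2 - 11*z + 24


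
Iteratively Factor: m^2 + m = (m)*(m + 1)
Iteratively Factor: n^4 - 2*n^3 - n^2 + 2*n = (n - 2)*(n^3 - n) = n*(n - 2)*(n^2 - 1) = n*(n - 2)*(n - 1)*(n + 1)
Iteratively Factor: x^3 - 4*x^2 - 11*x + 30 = (x - 5)*(x^2 + x - 6) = (x - 5)*(x + 3)*(x - 2)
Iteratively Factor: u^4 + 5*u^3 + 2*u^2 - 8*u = (u - 1)*(u^3 + 6*u^2 + 8*u) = (u - 1)*(u + 2)*(u^2 + 4*u) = u*(u - 1)*(u + 2)*(u + 4)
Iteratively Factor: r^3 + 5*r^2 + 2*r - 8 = (r - 1)*(r^2 + 6*r + 8) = (r - 1)*(r + 2)*(r + 4)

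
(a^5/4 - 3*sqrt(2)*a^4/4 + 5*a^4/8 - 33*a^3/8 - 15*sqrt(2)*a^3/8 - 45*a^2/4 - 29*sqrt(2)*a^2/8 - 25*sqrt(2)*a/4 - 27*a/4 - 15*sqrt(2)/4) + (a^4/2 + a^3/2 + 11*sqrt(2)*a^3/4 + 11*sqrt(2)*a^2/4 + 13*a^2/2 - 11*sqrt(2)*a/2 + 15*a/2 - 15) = a^5/4 - 3*sqrt(2)*a^4/4 + 9*a^4/8 - 29*a^3/8 + 7*sqrt(2)*a^3/8 - 19*a^2/4 - 7*sqrt(2)*a^2/8 - 47*sqrt(2)*a/4 + 3*a/4 - 15 - 15*sqrt(2)/4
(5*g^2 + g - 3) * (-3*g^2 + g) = -15*g^4 + 2*g^3 + 10*g^2 - 3*g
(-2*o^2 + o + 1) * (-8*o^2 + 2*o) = 16*o^4 - 12*o^3 - 6*o^2 + 2*o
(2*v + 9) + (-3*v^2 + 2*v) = -3*v^2 + 4*v + 9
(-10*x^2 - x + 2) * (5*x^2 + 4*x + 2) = -50*x^4 - 45*x^3 - 14*x^2 + 6*x + 4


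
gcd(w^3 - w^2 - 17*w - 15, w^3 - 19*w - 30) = w^2 - 2*w - 15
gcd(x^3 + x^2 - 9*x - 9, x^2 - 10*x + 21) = x - 3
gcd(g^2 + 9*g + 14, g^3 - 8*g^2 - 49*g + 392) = g + 7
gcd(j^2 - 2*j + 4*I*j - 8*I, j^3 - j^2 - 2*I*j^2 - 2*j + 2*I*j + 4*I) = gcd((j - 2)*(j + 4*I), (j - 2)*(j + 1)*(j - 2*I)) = j - 2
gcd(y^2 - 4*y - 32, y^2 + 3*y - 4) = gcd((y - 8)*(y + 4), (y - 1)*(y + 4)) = y + 4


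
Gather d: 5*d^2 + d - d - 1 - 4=5*d^2 - 5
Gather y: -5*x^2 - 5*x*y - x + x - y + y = -5*x^2 - 5*x*y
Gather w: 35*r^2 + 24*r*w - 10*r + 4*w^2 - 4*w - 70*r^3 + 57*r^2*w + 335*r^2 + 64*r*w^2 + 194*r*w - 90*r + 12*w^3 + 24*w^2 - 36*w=-70*r^3 + 370*r^2 - 100*r + 12*w^3 + w^2*(64*r + 28) + w*(57*r^2 + 218*r - 40)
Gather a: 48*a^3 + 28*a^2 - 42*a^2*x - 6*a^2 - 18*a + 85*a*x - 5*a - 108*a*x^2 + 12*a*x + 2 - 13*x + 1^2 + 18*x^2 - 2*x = 48*a^3 + a^2*(22 - 42*x) + a*(-108*x^2 + 97*x - 23) + 18*x^2 - 15*x + 3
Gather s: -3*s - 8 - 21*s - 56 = -24*s - 64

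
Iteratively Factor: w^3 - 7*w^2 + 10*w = (w - 5)*(w^2 - 2*w) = w*(w - 5)*(w - 2)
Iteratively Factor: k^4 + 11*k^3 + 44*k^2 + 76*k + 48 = (k + 4)*(k^3 + 7*k^2 + 16*k + 12) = (k + 2)*(k + 4)*(k^2 + 5*k + 6) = (k + 2)*(k + 3)*(k + 4)*(k + 2)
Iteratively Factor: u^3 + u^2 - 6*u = (u - 2)*(u^2 + 3*u) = u*(u - 2)*(u + 3)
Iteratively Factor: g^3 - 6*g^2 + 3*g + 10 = (g - 2)*(g^2 - 4*g - 5) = (g - 5)*(g - 2)*(g + 1)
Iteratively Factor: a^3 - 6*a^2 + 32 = (a - 4)*(a^2 - 2*a - 8) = (a - 4)*(a + 2)*(a - 4)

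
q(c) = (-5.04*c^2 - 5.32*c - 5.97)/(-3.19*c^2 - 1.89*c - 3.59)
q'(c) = (-10.08*c - 5.32)/(-3.19*c^2 - 1.89*c - 3.59) + (6.38*c + 1.89)*(-5.04*c^2 - 5.32*c - 5.97)/(-3.19*c^2 - 1.89*c - 3.59)^2 = (-7.4452*c^2 - 1.9014*c + 7.8155)/(10.1761*c^4 + 12.0582*c^3 + 26.4763*c^2 + 13.5702*c + 12.8881)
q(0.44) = 1.84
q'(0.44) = 0.22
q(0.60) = 1.87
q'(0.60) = 0.12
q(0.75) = 1.88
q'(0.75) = 0.05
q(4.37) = 1.72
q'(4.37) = -0.03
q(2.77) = 1.78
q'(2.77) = -0.05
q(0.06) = 1.70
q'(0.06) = 0.56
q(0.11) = 1.72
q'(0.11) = 0.51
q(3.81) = 1.74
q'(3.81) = -0.03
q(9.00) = 1.66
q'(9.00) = -0.01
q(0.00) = 1.66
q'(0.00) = 0.61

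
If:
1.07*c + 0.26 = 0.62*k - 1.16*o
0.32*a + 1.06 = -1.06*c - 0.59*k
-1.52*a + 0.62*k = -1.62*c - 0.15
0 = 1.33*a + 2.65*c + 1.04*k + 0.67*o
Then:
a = -3.01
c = -9.13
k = 16.24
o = 16.88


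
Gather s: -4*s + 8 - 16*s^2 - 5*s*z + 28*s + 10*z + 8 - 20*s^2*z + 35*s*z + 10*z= s^2*(-20*z - 16) + s*(30*z + 24) + 20*z + 16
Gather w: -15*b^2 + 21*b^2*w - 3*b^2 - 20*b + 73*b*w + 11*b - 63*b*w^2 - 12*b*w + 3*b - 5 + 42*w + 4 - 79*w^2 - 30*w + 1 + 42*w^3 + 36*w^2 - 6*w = -18*b^2 - 6*b + 42*w^3 + w^2*(-63*b - 43) + w*(21*b^2 + 61*b + 6)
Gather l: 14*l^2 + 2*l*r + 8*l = 14*l^2 + l*(2*r + 8)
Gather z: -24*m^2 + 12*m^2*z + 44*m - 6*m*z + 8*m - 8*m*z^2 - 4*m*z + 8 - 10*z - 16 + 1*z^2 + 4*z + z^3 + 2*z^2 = -24*m^2 + 52*m + z^3 + z^2*(3 - 8*m) + z*(12*m^2 - 10*m - 6) - 8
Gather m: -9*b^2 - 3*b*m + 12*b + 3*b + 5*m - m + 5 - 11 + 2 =-9*b^2 + 15*b + m*(4 - 3*b) - 4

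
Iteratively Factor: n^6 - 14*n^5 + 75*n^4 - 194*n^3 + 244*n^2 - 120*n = (n - 2)*(n^5 - 12*n^4 + 51*n^3 - 92*n^2 + 60*n) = (n - 2)^2*(n^4 - 10*n^3 + 31*n^2 - 30*n) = (n - 2)^3*(n^3 - 8*n^2 + 15*n) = n*(n - 2)^3*(n^2 - 8*n + 15) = n*(n - 5)*(n - 2)^3*(n - 3)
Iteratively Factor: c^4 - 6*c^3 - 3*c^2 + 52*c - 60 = (c - 5)*(c^3 - c^2 - 8*c + 12) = (c - 5)*(c - 2)*(c^2 + c - 6) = (c - 5)*(c - 2)*(c + 3)*(c - 2)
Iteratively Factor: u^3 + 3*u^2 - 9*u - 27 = (u + 3)*(u^2 - 9) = (u + 3)^2*(u - 3)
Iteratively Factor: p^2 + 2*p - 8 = (p - 2)*(p + 4)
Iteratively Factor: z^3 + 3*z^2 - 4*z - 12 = (z - 2)*(z^2 + 5*z + 6) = (z - 2)*(z + 3)*(z + 2)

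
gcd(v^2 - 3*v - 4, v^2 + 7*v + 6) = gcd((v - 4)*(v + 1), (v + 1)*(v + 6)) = v + 1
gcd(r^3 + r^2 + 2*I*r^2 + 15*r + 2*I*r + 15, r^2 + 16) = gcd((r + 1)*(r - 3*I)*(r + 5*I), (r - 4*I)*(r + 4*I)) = 1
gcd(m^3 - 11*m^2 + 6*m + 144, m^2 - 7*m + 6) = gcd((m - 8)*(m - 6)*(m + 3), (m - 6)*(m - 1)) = m - 6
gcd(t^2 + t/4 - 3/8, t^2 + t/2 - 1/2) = t - 1/2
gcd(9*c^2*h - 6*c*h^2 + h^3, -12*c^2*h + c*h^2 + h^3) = 3*c*h - h^2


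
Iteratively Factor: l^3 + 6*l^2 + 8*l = (l + 2)*(l^2 + 4*l) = (l + 2)*(l + 4)*(l)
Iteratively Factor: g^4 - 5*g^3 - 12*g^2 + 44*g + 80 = (g + 2)*(g^3 - 7*g^2 + 2*g + 40) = (g + 2)^2*(g^2 - 9*g + 20) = (g - 5)*(g + 2)^2*(g - 4)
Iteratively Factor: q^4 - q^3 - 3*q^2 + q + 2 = (q + 1)*(q^3 - 2*q^2 - q + 2) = (q + 1)^2*(q^2 - 3*q + 2) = (q - 1)*(q + 1)^2*(q - 2)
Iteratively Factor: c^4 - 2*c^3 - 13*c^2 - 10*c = (c + 1)*(c^3 - 3*c^2 - 10*c) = c*(c + 1)*(c^2 - 3*c - 10) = c*(c + 1)*(c + 2)*(c - 5)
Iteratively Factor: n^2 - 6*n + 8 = (n - 2)*(n - 4)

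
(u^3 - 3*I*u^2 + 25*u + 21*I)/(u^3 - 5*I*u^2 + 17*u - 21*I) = (u + I)/(u - I)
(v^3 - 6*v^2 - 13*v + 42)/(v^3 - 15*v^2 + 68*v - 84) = (v + 3)/(v - 6)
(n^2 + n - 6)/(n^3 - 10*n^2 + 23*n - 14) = (n + 3)/(n^2 - 8*n + 7)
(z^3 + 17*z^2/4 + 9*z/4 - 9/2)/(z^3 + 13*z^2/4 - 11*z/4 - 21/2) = (4*z - 3)/(4*z - 7)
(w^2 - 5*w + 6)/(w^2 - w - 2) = (w - 3)/(w + 1)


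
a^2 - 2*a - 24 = (a - 6)*(a + 4)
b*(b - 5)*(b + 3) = b^3 - 2*b^2 - 15*b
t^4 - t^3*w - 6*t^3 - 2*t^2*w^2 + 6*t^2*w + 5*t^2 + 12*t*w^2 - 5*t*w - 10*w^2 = (t - 5)*(t - 1)*(t - 2*w)*(t + w)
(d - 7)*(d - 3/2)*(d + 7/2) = d^3 - 5*d^2 - 77*d/4 + 147/4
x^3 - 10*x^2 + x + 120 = (x - 8)*(x - 5)*(x + 3)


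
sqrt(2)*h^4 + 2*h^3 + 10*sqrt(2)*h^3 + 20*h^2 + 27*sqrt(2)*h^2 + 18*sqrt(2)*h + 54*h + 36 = (h + 3)*(h + 6)*(h + sqrt(2))*(sqrt(2)*h + sqrt(2))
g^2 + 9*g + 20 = (g + 4)*(g + 5)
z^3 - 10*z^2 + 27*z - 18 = (z - 6)*(z - 3)*(z - 1)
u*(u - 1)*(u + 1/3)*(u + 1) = u^4 + u^3/3 - u^2 - u/3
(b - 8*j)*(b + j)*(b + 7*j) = b^3 - 57*b*j^2 - 56*j^3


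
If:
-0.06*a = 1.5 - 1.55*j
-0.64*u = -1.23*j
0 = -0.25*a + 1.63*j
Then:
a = 8.44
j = 1.29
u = 2.49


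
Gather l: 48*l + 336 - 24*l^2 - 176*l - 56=-24*l^2 - 128*l + 280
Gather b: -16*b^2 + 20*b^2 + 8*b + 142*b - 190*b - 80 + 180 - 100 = 4*b^2 - 40*b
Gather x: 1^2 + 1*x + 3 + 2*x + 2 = 3*x + 6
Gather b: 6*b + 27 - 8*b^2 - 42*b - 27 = -8*b^2 - 36*b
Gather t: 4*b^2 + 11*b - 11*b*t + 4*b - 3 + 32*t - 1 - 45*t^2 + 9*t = 4*b^2 + 15*b - 45*t^2 + t*(41 - 11*b) - 4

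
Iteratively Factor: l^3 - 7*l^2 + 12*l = (l - 4)*(l^2 - 3*l) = l*(l - 4)*(l - 3)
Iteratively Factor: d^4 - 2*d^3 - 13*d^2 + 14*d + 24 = (d + 1)*(d^3 - 3*d^2 - 10*d + 24) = (d - 2)*(d + 1)*(d^2 - d - 12) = (d - 2)*(d + 1)*(d + 3)*(d - 4)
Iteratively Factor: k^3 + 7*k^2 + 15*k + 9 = (k + 3)*(k^2 + 4*k + 3) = (k + 1)*(k + 3)*(k + 3)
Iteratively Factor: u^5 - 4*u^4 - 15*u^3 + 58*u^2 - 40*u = (u - 2)*(u^4 - 2*u^3 - 19*u^2 + 20*u) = (u - 2)*(u + 4)*(u^3 - 6*u^2 + 5*u) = u*(u - 2)*(u + 4)*(u^2 - 6*u + 5) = u*(u - 2)*(u - 1)*(u + 4)*(u - 5)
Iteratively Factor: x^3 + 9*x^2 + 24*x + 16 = (x + 4)*(x^2 + 5*x + 4) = (x + 4)^2*(x + 1)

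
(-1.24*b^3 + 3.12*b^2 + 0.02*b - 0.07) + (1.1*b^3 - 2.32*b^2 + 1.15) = -0.14*b^3 + 0.8*b^2 + 0.02*b + 1.08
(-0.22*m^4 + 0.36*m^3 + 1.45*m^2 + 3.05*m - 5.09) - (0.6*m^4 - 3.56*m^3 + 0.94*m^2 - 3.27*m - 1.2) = -0.82*m^4 + 3.92*m^3 + 0.51*m^2 + 6.32*m - 3.89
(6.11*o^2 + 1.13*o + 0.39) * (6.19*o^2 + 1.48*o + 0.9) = 37.8209*o^4 + 16.0375*o^3 + 9.5855*o^2 + 1.5942*o + 0.351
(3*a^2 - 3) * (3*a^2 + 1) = 9*a^4 - 6*a^2 - 3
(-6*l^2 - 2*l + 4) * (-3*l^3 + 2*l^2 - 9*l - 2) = 18*l^5 - 6*l^4 + 38*l^3 + 38*l^2 - 32*l - 8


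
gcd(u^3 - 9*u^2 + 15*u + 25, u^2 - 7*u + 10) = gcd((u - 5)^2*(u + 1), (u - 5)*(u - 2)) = u - 5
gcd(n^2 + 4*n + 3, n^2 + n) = n + 1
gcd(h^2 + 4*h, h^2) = h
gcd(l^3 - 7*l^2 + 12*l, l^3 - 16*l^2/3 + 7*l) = l^2 - 3*l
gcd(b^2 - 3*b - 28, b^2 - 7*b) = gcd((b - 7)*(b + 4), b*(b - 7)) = b - 7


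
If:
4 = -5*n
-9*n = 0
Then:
No Solution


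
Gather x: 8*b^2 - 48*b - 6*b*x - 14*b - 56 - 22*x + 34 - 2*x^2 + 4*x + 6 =8*b^2 - 62*b - 2*x^2 + x*(-6*b - 18) - 16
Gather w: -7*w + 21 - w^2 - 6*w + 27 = -w^2 - 13*w + 48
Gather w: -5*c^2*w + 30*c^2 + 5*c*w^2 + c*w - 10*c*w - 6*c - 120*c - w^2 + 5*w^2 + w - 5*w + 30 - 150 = 30*c^2 - 126*c + w^2*(5*c + 4) + w*(-5*c^2 - 9*c - 4) - 120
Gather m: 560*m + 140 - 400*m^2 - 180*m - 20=-400*m^2 + 380*m + 120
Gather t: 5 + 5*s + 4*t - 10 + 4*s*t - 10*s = -5*s + t*(4*s + 4) - 5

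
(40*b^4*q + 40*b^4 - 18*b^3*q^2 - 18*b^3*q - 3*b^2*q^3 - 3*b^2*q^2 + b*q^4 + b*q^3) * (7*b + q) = 280*b^5*q + 280*b^5 - 86*b^4*q^2 - 86*b^4*q - 39*b^3*q^3 - 39*b^3*q^2 + 4*b^2*q^4 + 4*b^2*q^3 + b*q^5 + b*q^4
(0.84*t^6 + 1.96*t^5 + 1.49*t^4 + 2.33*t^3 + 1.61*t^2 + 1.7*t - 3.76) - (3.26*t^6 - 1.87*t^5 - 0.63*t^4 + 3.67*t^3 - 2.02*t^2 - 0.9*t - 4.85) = -2.42*t^6 + 3.83*t^5 + 2.12*t^4 - 1.34*t^3 + 3.63*t^2 + 2.6*t + 1.09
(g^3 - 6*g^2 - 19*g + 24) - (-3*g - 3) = g^3 - 6*g^2 - 16*g + 27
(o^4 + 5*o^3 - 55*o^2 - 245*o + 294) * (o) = o^5 + 5*o^4 - 55*o^3 - 245*o^2 + 294*o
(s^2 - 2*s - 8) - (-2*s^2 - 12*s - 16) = 3*s^2 + 10*s + 8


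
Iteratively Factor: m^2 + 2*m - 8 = (m - 2)*(m + 4)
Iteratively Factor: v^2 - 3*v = (v - 3)*(v)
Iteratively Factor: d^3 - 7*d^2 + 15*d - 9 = (d - 3)*(d^2 - 4*d + 3) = (d - 3)*(d - 1)*(d - 3)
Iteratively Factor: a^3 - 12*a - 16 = (a + 2)*(a^2 - 2*a - 8) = (a + 2)^2*(a - 4)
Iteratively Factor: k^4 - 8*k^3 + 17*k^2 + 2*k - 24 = (k - 2)*(k^3 - 6*k^2 + 5*k + 12) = (k - 3)*(k - 2)*(k^2 - 3*k - 4) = (k - 3)*(k - 2)*(k + 1)*(k - 4)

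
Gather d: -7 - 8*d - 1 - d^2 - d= -d^2 - 9*d - 8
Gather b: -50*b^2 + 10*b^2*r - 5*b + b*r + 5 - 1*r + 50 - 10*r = b^2*(10*r - 50) + b*(r - 5) - 11*r + 55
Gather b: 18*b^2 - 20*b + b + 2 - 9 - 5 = 18*b^2 - 19*b - 12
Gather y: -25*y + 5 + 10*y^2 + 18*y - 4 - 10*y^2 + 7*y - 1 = 0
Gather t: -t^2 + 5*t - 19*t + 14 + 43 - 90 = -t^2 - 14*t - 33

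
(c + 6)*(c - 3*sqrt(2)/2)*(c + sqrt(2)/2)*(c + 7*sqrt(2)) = c^4 + 6*c^3 + 6*sqrt(2)*c^3 - 31*c^2/2 + 36*sqrt(2)*c^2 - 93*c - 21*sqrt(2)*c/2 - 63*sqrt(2)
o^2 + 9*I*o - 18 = (o + 3*I)*(o + 6*I)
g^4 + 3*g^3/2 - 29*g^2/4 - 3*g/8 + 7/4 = (g - 2)*(g - 1/2)*(g + 1/2)*(g + 7/2)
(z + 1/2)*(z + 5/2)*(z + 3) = z^3 + 6*z^2 + 41*z/4 + 15/4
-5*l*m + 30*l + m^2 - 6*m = (-5*l + m)*(m - 6)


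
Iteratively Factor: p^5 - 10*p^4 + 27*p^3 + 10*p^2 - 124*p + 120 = (p - 2)*(p^4 - 8*p^3 + 11*p^2 + 32*p - 60) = (p - 5)*(p - 2)*(p^3 - 3*p^2 - 4*p + 12) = (p - 5)*(p - 2)*(p + 2)*(p^2 - 5*p + 6) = (p - 5)*(p - 2)^2*(p + 2)*(p - 3)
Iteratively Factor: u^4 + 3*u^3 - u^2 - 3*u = (u - 1)*(u^3 + 4*u^2 + 3*u) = (u - 1)*(u + 3)*(u^2 + u) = u*(u - 1)*(u + 3)*(u + 1)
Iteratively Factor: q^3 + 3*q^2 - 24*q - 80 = (q - 5)*(q^2 + 8*q + 16) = (q - 5)*(q + 4)*(q + 4)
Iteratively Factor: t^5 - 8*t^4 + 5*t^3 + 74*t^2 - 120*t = (t - 5)*(t^4 - 3*t^3 - 10*t^2 + 24*t) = (t - 5)*(t - 4)*(t^3 + t^2 - 6*t) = (t - 5)*(t - 4)*(t + 3)*(t^2 - 2*t) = (t - 5)*(t - 4)*(t - 2)*(t + 3)*(t)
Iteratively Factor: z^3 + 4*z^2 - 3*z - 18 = (z + 3)*(z^2 + z - 6) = (z + 3)^2*(z - 2)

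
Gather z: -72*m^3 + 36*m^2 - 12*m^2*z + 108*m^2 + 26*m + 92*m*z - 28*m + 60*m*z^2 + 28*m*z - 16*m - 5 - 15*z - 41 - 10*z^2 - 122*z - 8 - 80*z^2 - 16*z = -72*m^3 + 144*m^2 - 18*m + z^2*(60*m - 90) + z*(-12*m^2 + 120*m - 153) - 54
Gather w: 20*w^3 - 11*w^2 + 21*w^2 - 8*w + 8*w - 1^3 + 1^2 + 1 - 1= 20*w^3 + 10*w^2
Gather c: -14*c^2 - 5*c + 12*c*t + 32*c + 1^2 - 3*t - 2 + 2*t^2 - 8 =-14*c^2 + c*(12*t + 27) + 2*t^2 - 3*t - 9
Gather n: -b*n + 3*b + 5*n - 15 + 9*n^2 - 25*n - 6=3*b + 9*n^2 + n*(-b - 20) - 21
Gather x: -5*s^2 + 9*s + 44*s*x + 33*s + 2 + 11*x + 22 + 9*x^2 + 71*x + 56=-5*s^2 + 42*s + 9*x^2 + x*(44*s + 82) + 80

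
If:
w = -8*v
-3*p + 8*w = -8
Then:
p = 8*w/3 + 8/3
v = -w/8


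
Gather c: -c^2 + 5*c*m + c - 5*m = -c^2 + c*(5*m + 1) - 5*m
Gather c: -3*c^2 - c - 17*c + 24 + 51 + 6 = -3*c^2 - 18*c + 81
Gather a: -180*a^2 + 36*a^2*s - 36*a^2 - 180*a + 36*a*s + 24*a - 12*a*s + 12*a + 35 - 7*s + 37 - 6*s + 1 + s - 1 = a^2*(36*s - 216) + a*(24*s - 144) - 12*s + 72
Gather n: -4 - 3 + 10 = 3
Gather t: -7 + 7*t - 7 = 7*t - 14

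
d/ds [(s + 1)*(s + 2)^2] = (s + 2)*(3*s + 4)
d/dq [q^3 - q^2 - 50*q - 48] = 3*q^2 - 2*q - 50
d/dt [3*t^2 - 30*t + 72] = 6*t - 30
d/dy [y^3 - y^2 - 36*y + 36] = 3*y^2 - 2*y - 36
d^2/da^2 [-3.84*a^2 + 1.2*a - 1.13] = -7.68000000000000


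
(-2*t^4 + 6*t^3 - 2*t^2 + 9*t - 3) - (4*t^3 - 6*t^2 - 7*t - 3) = -2*t^4 + 2*t^3 + 4*t^2 + 16*t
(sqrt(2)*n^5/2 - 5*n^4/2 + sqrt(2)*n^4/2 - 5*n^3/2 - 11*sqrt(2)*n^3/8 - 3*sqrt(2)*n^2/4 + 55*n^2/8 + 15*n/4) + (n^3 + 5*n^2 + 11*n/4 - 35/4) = sqrt(2)*n^5/2 - 5*n^4/2 + sqrt(2)*n^4/2 - 11*sqrt(2)*n^3/8 - 3*n^3/2 - 3*sqrt(2)*n^2/4 + 95*n^2/8 + 13*n/2 - 35/4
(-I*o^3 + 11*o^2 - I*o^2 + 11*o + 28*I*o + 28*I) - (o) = -I*o^3 + 11*o^2 - I*o^2 + 10*o + 28*I*o + 28*I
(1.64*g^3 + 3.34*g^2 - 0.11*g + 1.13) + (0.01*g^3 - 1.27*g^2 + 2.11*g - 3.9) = 1.65*g^3 + 2.07*g^2 + 2.0*g - 2.77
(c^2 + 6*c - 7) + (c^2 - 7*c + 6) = 2*c^2 - c - 1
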